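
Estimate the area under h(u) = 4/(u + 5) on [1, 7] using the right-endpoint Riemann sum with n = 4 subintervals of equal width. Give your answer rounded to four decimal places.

Δu = (7 − 1)/4 = 1.5.
Right endpoints: 2.5, 4, 5.5, 7.
h(2.5) = 8/15, h(4) = 4/9, h(5.5) = 8/21, h(7) = 1/3.
Sum = Δu · [h(2.5) + h(4) + h(5.5) + h(7)].
Sum ≈ 2.5381.

2.5381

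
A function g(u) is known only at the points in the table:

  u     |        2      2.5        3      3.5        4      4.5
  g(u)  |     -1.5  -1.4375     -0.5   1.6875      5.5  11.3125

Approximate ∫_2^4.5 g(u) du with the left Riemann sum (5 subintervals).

1.875

Δu = 0.5.
Sum = 0.5·[(-1.5) + (-1.4375) + (-0.5) + 1.6875 + 5.5] = 1.875.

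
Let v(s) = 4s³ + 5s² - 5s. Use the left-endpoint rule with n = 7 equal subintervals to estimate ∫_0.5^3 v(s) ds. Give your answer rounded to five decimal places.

80.45918

Δs = (3 − 0.5)/7 = 5/14.
Left endpoints: 0.5, 6/7, 17/14, 11/7, 27/14, 16/7, 37/14.
v(0.5) = -0.75, v(6/7) = 654/343, v(17/14) = 11611/1372, v(11/7) = 6864/343, v(27/14) = 51651/1372, v(16/7) = 21424/343, v(37/14) = 131091/1372.
Sum = Δs · [v(0.5) + v(6/7) + v(17/14) + ...].
Sum ≈ 80.45918.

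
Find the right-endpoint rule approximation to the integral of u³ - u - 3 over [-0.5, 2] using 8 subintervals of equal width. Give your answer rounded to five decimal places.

Δu = (2 − (-0.5))/8 = 0.3125.
Right endpoints: -0.1875, 0.125, 0.4375, 0.75, 1.0625, 1.375, 1.6875, 2.
f(-0.1875) = -11547/4096, f(0.125) = -1599/512, f(0.4375) = -13737/4096, f(0.75) = -3.328125, f(1.0625) = -11727/4096, f(1.375) = -909/512, f(1.6875) = 483/4096, f(2) = 3.
Sum = Δu · [f(-0.1875) + f(0.125) + f(0.4375) + ...].
Sum ≈ -4.42017.

-4.42017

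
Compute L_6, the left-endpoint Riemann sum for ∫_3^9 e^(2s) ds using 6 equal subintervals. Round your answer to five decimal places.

Δs = (9 − 3)/6 = 1.
Left endpoints: 3, 4, 5, 6, 7, 8.
f(3) ≈ 403.42879, f(4) ≈ 2980.95799, f(5) ≈ 22026.46579, f(6) ≈ 162754.79142, f(7) ≈ 1202604.28416, f(8) ≈ 8886110.52051.
Sum = Δs · [f(3) + f(4) + f(5) + ...].
Sum ≈ 10276880.44867.

10276880.44867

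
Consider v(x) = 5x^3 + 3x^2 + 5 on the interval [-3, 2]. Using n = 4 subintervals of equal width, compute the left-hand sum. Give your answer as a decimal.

Δx = (2 − (-3))/4 = 1.25.
Left endpoints: -3, -1.75, -0.5, 0.75.
v(-3) = -103, v(-1.75) = -12.609375, v(-0.5) = 5.125, v(0.75) = 8.796875.
Sum = Δx · [v(-3) + v(-1.75) + v(-0.5) + v(0.75)].
Sum = -127.109375.

-127.109375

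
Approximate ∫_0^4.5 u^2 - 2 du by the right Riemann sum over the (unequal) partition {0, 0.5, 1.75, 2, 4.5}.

Subinterval widths: 0.5, 1.25, 0.25, 2.5.
Right endpoints: 0.5, 1.75, 2, 4.5.
f(0.5) = -1.75, f(1.75) = 1.0625, f(2) = 2, f(4.5) = 18.25.
Sum = Σ Δu_i · f(u_i).
Sum = 46.578125.

46.578125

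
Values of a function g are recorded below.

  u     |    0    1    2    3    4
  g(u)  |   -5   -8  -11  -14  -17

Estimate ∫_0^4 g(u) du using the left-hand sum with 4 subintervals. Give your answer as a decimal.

-38

Δu = 1.
Sum = 1·[(-5) + (-8) + (-11) + (-14)] = -38.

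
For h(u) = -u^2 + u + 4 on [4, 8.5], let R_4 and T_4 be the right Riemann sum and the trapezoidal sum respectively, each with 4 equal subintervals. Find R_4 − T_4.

R_4 = -167.30859375.
T_4 = -138.19921875.
R_4 − T_4 = -29.109375.

-29.109375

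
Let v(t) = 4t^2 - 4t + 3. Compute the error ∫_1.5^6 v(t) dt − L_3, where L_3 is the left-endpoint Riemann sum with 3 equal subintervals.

81

Exact integral: ∫_1.5^6 v(t) dt = 229.5.
L_3 = 148.5.
Error = 229.5 − 148.5 = 81.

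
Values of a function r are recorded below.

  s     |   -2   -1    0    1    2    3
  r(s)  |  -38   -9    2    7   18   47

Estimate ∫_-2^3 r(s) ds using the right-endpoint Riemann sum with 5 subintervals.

Δs = 1.
Sum = 1·[(-9) + 2 + 7 + 18 + 47] = 65.

65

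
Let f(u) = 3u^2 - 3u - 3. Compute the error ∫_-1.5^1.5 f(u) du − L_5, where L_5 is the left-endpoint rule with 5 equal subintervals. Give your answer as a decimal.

-3.24

Exact integral: ∫_-1.5^1.5 f(u) du = -2.25.
L_5 = 0.99.
Error = -2.25 − 0.99 = -3.24.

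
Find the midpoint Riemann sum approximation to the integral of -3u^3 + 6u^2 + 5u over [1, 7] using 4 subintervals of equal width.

-962.25

Δu = (7 − 1)/4 = 1.5.
Midpoints: 1.75, 3.25, 4.75, 6.25.
f(1.75) = 11.046875, f(3.25) = -23.359375, f(4.75) = -162.390625, f(6.25) = -466.796875.
Sum = Δu · [f(1.75) + f(3.25) + f(4.75) + f(6.25)].
Sum = -962.25.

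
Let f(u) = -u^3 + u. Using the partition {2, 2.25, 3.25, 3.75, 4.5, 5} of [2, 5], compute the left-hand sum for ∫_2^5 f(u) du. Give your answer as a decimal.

-106.23046875

Subinterval widths: 0.25, 1, 0.5, 0.75, 0.5.
Left endpoints: 2, 2.25, 3.25, 3.75, 4.5.
f(2) = -6, f(2.25) = -9.140625, f(3.25) = -31.078125, f(3.75) = -48.984375, f(4.5) = -86.625.
Sum = Σ Δu_i · f(u_i).
Sum = -106.23046875.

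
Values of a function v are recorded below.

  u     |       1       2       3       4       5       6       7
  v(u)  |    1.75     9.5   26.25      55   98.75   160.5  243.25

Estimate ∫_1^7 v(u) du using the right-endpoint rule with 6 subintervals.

Δu = 1.
Sum = 1·[9.5 + 26.25 + 55 + 98.75 + 160.5 + 243.25] = 593.25.

593.25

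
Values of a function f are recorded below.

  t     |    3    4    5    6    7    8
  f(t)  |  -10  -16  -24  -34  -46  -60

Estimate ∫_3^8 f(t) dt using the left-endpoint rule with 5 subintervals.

Δt = 1.
Sum = 1·[(-10) + (-16) + (-24) + (-34) + (-46)] = -130.

-130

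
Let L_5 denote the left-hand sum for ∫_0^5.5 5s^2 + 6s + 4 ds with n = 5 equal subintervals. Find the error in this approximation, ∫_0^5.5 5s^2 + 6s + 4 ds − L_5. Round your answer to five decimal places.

95.79167

Exact integral: ∫_0^5.5 f(s) ds ≈ 390.0416667.
L_5 = 294.25.
Error ≈ 390.0416667 − 294.25 ≈ 95.79167.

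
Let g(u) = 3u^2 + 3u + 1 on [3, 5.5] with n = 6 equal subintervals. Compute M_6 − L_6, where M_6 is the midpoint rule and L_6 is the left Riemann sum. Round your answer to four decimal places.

M_6 ≈ 173.641493.
L_6 ≈ 159.123264.
M_6 − L_6 ≈ 14.5182.

14.5182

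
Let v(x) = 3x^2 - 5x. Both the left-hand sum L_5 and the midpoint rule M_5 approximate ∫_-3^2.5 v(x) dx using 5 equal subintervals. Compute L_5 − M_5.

L_5 = 72.49.
M_5 = 47.83625.
L_5 − M_5 = 24.65375.

24.65375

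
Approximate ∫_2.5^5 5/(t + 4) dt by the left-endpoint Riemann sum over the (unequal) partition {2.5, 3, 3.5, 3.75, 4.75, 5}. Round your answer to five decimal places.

1.69644

Subinterval widths: 0.5, 0.5, 0.25, 1, 0.25.
Left endpoints: 2.5, 3, 3.5, 3.75, 4.75.
f(2.5) = 10/13, f(3) = 5/7, f(3.5) = 2/3, f(3.75) = 20/31, f(4.75) = 4/7.
Sum = Σ Δt_i · f(t_i).
Sum ≈ 1.69644.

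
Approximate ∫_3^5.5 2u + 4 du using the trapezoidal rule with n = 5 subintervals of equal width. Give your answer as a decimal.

31.25

Δu = (5.5 − 3)/5 = 0.5.
f(3) = 10, f(3.5) = 11, f(4) = 12, f(4.5) = 13, f(5) = 14, f(5.5) = 15.
T_5 = (Δu/2)·[f(u_0) + 2f(u_1) + ... + 2f(u_{4}) + f(u_5)].
Sum = 31.25.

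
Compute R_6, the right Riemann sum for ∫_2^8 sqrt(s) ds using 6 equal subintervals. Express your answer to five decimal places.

13.89179

Δs = (8 − 2)/6 = 1.
Right endpoints: 3, 4, 5, 6, 7, 8.
f(3) ≈ 1.73205, f(4) ≈ 2.00000, f(5) ≈ 2.23607, f(6) ≈ 2.44949, f(7) ≈ 2.64575, f(8) ≈ 2.82843.
Sum = Δs · [f(3) + f(4) + f(5) + ...].
Sum ≈ 13.89179.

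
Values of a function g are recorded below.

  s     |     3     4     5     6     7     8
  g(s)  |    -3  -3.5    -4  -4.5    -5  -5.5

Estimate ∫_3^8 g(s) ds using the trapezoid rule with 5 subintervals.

-21.25

Δs = 1.
T_5 = (1/2)·[(-3) + 2·(-3.5) + 2·(-4) + 2·(-4.5) + 2·(-5) + (-5.5)] = -21.25.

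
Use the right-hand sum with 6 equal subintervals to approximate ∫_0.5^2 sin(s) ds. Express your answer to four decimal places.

1.3407

Δs = (2 − 0.5)/6 = 0.25.
Right endpoints: 0.75, 1, 1.25, 1.5, 1.75, 2.
f(0.75) ≈ 0.6816, f(1) ≈ 0.8415, f(1.25) ≈ 0.9490, f(1.5) ≈ 0.9975, f(1.75) ≈ 0.9840, f(2) ≈ 0.9093.
Sum = Δs · [f(0.75) + f(1) + f(1.25) + ...].
Sum ≈ 1.3407.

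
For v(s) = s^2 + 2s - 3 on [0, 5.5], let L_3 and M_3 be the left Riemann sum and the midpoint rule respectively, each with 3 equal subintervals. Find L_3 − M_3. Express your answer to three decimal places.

-33.191

L_3 ≈ 34.47685.
M_3 ≈ 67.66782.
L_3 − M_3 ≈ -33.191.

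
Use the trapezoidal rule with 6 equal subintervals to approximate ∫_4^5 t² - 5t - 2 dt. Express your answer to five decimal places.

-4.16204

Δt = (5 − 4)/6 = 1/6.
f(4) = -6, f(25/6) = -197/36, f(13/3) = -44/9, f(4.5) = -4.25, f(14/3) = -32/9, f(29/6) = -101/36, f(5) = -2.
T_6 = (Δt/2)·[f(t_0) + 2f(t_1) + ... + 2f(t_{5}) + f(t_6)].
Sum ≈ -4.16204.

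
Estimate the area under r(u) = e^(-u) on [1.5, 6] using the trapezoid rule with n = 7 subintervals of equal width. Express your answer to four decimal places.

0.2282

Δu = (6 − 1.5)/7 = 9/14.
r(1.5) ≈ 0.2231, r(15/7) ≈ 0.1173, r(39/14) ≈ 0.0617, r(24/7) ≈ 0.0324, r(57/14) ≈ 0.0171, r(33/7) ≈ 0.0090, r(75/14) ≈ 0.0047, r(6) ≈ 0.0025.
T_7 = (Δu/2)·[r(u_0) + 2r(u_1) + ... + 2r(u_{6}) + r(u_7)].
Sum ≈ 0.2282.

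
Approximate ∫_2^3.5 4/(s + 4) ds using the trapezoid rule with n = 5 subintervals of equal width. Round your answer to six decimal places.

Δs = (3.5 − 2)/5 = 0.3.
f(2) = 2/3, f(2.3) = 40/63, f(2.6) = 20/33, f(2.9) = 40/69, f(3.2) = 5/9, f(3.5) = 8/15.
T_5 = (Δs/2)·[f(s_0) + 2f(s_1) + ... + 2f(s_{4}) + f(s_5)].
Sum ≈ 0.892874.

0.892874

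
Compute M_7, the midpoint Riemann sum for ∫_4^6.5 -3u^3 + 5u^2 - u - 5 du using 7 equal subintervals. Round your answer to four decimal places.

Δu = (6.5 − 4)/7 = 5/14.
Midpoints: 117/28, 127/28, 137/28, 5.25, 157/28, 167/28, 177/28.
f(117/28) = -3089867/21952, f(127/28) = -4096417/21952, f(137/28) = -5303567/21952, f(5.25) = -306.546875, f(157/28) = -8391667/21952, f(167/28) = -10308617/21952, f(177/28) = -12498167/21952.
Sum = Δu · [f(117/28) + f(127/28) + f(137/28) + ...].
Sum ≈ -820.2575.

-820.2575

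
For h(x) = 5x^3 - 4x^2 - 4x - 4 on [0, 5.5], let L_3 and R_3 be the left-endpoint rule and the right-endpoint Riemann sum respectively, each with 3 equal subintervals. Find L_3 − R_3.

-1262.9375

L_3 ≈ 322.79398148.
R_3 ≈ 1585.73148148.
L_3 − R_3 = -1262.9375.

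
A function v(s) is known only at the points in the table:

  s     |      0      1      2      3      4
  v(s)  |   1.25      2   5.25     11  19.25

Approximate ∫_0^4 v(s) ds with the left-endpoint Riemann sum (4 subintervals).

Δs = 1.
Sum = 1·[1.25 + 2 + 5.25 + 11] = 19.5.

19.5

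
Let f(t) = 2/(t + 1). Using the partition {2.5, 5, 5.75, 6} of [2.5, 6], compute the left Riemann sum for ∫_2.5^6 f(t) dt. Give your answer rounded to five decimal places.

Subinterval widths: 2.5, 0.75, 0.25.
Left endpoints: 2.5, 5, 5.75.
f(2.5) = 4/7, f(5) = 1/3, f(5.75) = 8/27.
Sum = Σ Δt_i · f(t_i).
Sum ≈ 1.75265.

1.75265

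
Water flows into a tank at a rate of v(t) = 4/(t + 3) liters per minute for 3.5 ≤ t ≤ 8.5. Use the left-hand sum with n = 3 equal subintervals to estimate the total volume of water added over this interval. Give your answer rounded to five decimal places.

2.51993

Δt = (8.5 − 3.5)/3 = 5/3.
Left endpoints: 3.5, 31/6, 41/6.
v(3.5) = 8/13, v(31/6) = 24/49, v(41/6) = 24/59.
Sum = Δt · [v(3.5) + v(31/6) + v(41/6)].
Sum ≈ 2.51993.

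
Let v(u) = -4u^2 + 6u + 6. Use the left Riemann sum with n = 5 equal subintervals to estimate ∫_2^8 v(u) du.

Δu = (8 − 2)/5 = 1.2.
Left endpoints: 2, 3.2, 4.4, 5.6, 6.8.
v(2) = 2, v(3.2) = -15.76, v(4.4) = -45.04, v(5.6) = -85.84, v(6.8) = -138.16.
Sum = Δu · [v(2) + v(3.2) + v(4.4) + v(5.6) + v(6.8)].
Sum = -339.36.

-339.36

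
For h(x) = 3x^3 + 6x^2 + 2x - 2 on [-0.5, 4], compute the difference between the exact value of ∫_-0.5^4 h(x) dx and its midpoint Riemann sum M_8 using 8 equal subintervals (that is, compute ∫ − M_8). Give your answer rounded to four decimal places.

2.5807

Exact integral: ∫_-0.5^4 h(x) dx = 326.953125.
M_8 ≈ 324.372437.
Error ≈ 326.953125 − 324.372437 ≈ 2.5807.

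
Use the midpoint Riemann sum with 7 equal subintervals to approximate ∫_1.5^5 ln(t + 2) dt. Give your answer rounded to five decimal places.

5.73819

Δt = (5 − 1.5)/7 = 0.5.
Midpoints: 1.75, 2.25, 2.75, 3.25, 3.75, 4.25, 4.75.
f(1.75) ≈ 1.32176, f(2.25) ≈ 1.44692, f(2.75) ≈ 1.55814, f(3.25) ≈ 1.65823, f(3.75) ≈ 1.74920, f(4.25) ≈ 1.83258, f(4.75) ≈ 1.90954.
Sum = Δt · [f(1.75) + f(2.25) + f(2.75) + ...].
Sum ≈ 5.73819.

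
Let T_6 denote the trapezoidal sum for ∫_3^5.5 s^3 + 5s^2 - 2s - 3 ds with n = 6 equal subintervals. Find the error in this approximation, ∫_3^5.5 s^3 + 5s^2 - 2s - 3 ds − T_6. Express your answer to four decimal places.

-1.2840

Exact integral: ∫_3^5.5 f(s) ds ≈ 412.057292.
T_6 ≈ 413.341291.
Error ≈ 412.057292 − 413.341291 ≈ -1.2840.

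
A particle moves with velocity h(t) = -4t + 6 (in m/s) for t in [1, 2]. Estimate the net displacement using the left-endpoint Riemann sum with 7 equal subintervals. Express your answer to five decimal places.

Δt = (2 − 1)/7 = 1/7.
Left endpoints: 1, 8/7, 9/7, 10/7, 11/7, 12/7, 13/7.
h(1) = 2, h(8/7) = 10/7, h(9/7) = 6/7, h(10/7) = 2/7, h(11/7) = -2/7, h(12/7) = -6/7, h(13/7) = -10/7.
Sum = Δt · [h(1) + h(8/7) + h(9/7) + ...].
Sum ≈ 0.28571.

0.28571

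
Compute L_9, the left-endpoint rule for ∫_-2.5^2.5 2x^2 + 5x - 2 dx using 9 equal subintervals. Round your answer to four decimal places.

Δx = (2.5 − (-2.5))/9 = 5/9.
Left endpoints: -2.5, -35/18, -25/18, -5/6, -5/18, 5/18, 5/6, 25/18, 35/18.
f(-2.5) = -2, f(-35/18) = -337/81, f(-25/18) = -412/81, f(-5/6) = -43/9, f(-5/18) = -262/81, f(5/18) = -37/81, f(5/6) = 32/9, f(25/18) = 713/81, f(35/18) = 1238/81.
Sum = Δx · [f(-2.5) + f(-35/18) + f(-25/18) + ...].
Sum ≈ 4.4033.

4.4033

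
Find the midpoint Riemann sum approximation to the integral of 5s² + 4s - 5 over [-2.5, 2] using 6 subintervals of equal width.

11.3203125

Δs = (2 − (-2.5))/6 = 0.75.
Midpoints: -2.125, -1.375, -0.625, 0.125, 0.875, 1.625.
f(-2.125) = 9.078125, f(-1.375) = -1.046875, f(-0.625) = -5.546875, f(0.125) = -4.421875, f(0.875) = 2.328125, f(1.625) = 14.703125.
Sum = Δs · [f(-2.125) + f(-1.375) + f(-0.625) + ...].
Sum = 11.3203125.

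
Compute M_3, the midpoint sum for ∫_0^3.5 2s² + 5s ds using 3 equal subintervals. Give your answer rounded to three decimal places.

58.414

Δs = (3.5 − 0)/3 = 7/6.
Midpoints: 7/12, 1.75, 35/12.
f(7/12) = 259/72, f(1.75) = 14.875, f(35/12) = 2275/72.
Sum = Δs · [f(7/12) + f(1.75) + f(35/12)].
Sum ≈ 58.414.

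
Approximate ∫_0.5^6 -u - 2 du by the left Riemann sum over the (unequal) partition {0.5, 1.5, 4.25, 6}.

Subinterval widths: 1, 2.75, 1.75.
Left endpoints: 0.5, 1.5, 4.25.
f(0.5) = -2.5, f(1.5) = -3.5, f(4.25) = -6.25.
Sum = Σ Δu_i · f(u_i).
Sum = -23.0625.

-23.0625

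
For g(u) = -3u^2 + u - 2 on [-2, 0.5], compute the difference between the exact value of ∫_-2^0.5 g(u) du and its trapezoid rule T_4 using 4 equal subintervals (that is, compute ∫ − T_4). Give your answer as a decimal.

Exact integral: ∫_-2^0.5 g(u) du = -15.
T_4 = -15.48828125.
Error = -15 − (-15.48828125) = 0.48828125.

0.48828125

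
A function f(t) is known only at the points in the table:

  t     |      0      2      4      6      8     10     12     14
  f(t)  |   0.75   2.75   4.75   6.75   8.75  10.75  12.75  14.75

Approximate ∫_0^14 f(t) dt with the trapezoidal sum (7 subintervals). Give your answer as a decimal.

Δt = 2.
T_7 = (2/2)·[0.75 + 2·2.75 + 2·4.75 + 2·6.75 + 2·8.75 + 2·10.75 + 2·12.75 + 14.75] = 108.5.

108.5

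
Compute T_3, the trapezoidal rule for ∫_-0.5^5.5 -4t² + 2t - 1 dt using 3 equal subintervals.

Δt = (5.5 − (-0.5))/3 = 2.
f(-0.5) = -3, f(1.5) = -7, f(3.5) = -43, f(5.5) = -111.
T_3 = (Δt/2)·[f(t_0) + 2f(t_1) + 2f(t_2) + f(t_3)].
Sum = -214.

-214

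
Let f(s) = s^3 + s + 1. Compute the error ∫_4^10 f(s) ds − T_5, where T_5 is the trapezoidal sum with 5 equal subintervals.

Exact integral: ∫_4^10 f(s) ds = 2484.
T_5 = 2514.24.
Error = 2484 − 2514.24 = -30.24.

-30.24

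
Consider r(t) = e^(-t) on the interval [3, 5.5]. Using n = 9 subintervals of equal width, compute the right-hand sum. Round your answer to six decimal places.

Δt = (5.5 − 3)/9 = 5/18.
Right endpoints: 59/18, 32/9, 23/6, 37/9, 79/18, 14/3, 89/18, 47/9, 5.5.
r(59/18) ≈ 0.037712, r(32/9) ≈ 0.028566, r(23/6) ≈ 0.021637, r(37/9) ≈ 0.016390, r(79/18) ≈ 0.012415, r(14/3) ≈ 0.009404, r(89/18) ≈ 0.007123, r(47/9) ≈ 0.005395, r(5.5) ≈ 0.004087.
Sum = Δt · [r(59/18) + r(32/9) + r(23/6) + ...].
Sum ≈ 0.039647.

0.039647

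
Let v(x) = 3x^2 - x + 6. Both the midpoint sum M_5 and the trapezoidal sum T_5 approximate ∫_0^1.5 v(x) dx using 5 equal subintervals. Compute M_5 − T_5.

M_5 = 11.21625.
T_5 = 11.3175.
M_5 − T_5 = -0.10125.

-0.10125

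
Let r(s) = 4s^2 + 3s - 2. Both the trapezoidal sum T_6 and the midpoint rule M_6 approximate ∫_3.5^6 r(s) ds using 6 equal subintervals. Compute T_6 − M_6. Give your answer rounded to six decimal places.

0.434028

T_6 ≈ 261.74768519.
M_6 ≈ 261.31365741.
T_6 − M_6 ≈ 0.434028.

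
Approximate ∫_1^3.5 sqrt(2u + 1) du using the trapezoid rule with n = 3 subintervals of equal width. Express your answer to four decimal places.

5.7976

Δu = (3.5 − 1)/3 = 5/6.
f(1) ≈ 1.7321, f(11/6) ≈ 2.1602, f(8/3) ≈ 2.5166, f(3.5) ≈ 2.8284.
T_3 = (Δu/2)·[f(u_0) + 2f(u_1) + 2f(u_2) + f(u_3)].
Sum ≈ 5.7976.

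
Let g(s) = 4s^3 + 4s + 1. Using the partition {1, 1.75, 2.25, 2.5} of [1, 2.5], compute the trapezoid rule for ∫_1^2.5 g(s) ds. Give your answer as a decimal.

51.796875

Subinterval widths: 0.75, 0.5, 0.25.
g(1) = 9, g(1.75) = 29.4375, g(2.25) = 55.5625, g(2.5) = 73.5.
On each subinterval the trapezoid contributes (Δs_i/2)·[g(s_{i-1}) + g(s_i)].
Sum = 51.796875.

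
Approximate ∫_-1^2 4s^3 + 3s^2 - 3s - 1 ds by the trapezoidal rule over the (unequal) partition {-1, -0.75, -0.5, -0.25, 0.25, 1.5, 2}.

21.421875

Subinterval widths: 0.25, 0.25, 0.25, 0.5, 1.25, 0.5.
f(-1) = 1, f(-0.75) = 1.25, f(-0.5) = 0.75, f(-0.25) = -0.125, f(0.25) = -1.5, f(1.5) = 14.75, f(2) = 37.
On each subinterval the trapezoid contributes (Δs_i/2)·[f(s_{i-1}) + f(s_i)].
Sum = 21.421875.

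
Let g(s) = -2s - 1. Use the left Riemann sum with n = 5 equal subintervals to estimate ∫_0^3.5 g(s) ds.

Δs = (3.5 − 0)/5 = 0.7.
Left endpoints: 0, 0.7, 1.4, 2.1, 2.8.
g(0) = -1, g(0.7) = -2.4, g(1.4) = -3.8, g(2.1) = -5.2, g(2.8) = -6.6.
Sum = Δs · [g(0) + g(0.7) + g(1.4) + g(2.1) + g(2.8)].
Sum = -13.3.

-13.3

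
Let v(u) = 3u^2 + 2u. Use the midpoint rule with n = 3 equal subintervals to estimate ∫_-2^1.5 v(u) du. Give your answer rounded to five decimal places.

8.43403

Δu = (1.5 − (-2))/3 = 7/6.
Midpoints: -17/12, -0.25, 11/12.
v(-17/12) = 3.1875, v(-0.25) = -0.3125, v(11/12) = 209/48.
Sum = Δu · [v(-17/12) + v(-0.25) + v(11/12)].
Sum ≈ 8.43403.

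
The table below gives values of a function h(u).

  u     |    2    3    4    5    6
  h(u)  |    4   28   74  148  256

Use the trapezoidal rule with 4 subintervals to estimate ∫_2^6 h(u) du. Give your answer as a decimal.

Δu = 1.
T_4 = (1/2)·[4 + 2·28 + 2·74 + 2·148 + 256] = 380.

380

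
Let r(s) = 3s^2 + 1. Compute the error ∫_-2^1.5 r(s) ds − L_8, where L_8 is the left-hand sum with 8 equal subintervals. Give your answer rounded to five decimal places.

-1.48340

Exact integral: ∫_-2^1.5 r(s) ds = 14.875.
L_8 ≈ 16.3583984.
Error ≈ 14.875 − 16.3583984 ≈ -1.48340.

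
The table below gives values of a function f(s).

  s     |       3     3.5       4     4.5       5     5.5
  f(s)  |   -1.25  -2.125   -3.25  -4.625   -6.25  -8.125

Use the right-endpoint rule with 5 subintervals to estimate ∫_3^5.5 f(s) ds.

Δs = 0.5.
Sum = 0.5·[(-2.125) + (-3.25) + (-4.625) + (-6.25) + (-8.125)] = -12.1875.

-12.1875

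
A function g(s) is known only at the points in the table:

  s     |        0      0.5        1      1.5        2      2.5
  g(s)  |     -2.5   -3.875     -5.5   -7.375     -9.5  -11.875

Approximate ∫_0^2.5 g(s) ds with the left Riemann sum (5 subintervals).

Δs = 0.5.
Sum = 0.5·[(-2.5) + (-3.875) + (-5.5) + (-7.375) + (-9.5)] = -14.375.

-14.375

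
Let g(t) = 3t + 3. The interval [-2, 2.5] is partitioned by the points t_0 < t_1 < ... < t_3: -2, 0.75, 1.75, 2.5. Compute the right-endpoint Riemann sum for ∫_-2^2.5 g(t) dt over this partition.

Subinterval widths: 2.75, 1, 0.75.
Right endpoints: 0.75, 1.75, 2.5.
g(0.75) = 5.25, g(1.75) = 8.25, g(2.5) = 10.5.
Sum = Σ Δt_i · g(t_i).
Sum = 30.5625.

30.5625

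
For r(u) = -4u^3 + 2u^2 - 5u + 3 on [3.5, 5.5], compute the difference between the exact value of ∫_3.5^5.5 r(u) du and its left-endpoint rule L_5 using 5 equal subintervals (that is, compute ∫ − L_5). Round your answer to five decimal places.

-90.82667

Exact integral: ∫_3.5^5.5 r(u) du ≈ -721.6666667.
L_5 = -630.84.
Error ≈ -721.6666667 − (-630.84) ≈ -90.82667.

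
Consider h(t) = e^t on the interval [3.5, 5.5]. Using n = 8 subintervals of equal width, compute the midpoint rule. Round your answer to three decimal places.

Δt = (5.5 − 3.5)/8 = 0.25.
Midpoints: 3.625, 3.875, 4.125, 4.375, 4.625, 4.875, 5.125, 5.375.
h(3.625) ≈ 37.525, h(3.875) ≈ 48.183, h(4.125) ≈ 61.868, h(4.375) ≈ 79.440, h(4.625) ≈ 102.003, h(4.875) ≈ 130.974, h(5.125) ≈ 168.174, h(5.375) ≈ 215.940.
Sum = Δt · [h(3.625) + h(3.875) + h(4.125) + ...].
Sum ≈ 211.027.

211.027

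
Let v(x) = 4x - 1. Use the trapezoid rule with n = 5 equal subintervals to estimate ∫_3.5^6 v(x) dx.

45

Δx = (6 − 3.5)/5 = 0.5.
v(3.5) = 13, v(4) = 15, v(4.5) = 17, v(5) = 19, v(5.5) = 21, v(6) = 23.
T_5 = (Δx/2)·[v(x_0) + 2v(x_1) + ... + 2v(x_{4}) + v(x_5)].
Sum = 45.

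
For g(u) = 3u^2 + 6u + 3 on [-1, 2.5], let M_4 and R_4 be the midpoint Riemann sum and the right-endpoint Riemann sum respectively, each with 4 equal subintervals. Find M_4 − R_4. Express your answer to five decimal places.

M_4 ≈ 42.2050781.
R_4 = 60.29296875.
M_4 − R_4 ≈ -18.08789.

-18.08789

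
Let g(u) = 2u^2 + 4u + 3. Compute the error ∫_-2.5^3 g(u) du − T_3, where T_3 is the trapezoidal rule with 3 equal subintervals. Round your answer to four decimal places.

-6.1620

Exact integral: ∫_-2.5^3 g(u) du ≈ 50.416667.
T_3 ≈ 56.578704.
Error ≈ 50.416667 − 56.578704 ≈ -6.1620.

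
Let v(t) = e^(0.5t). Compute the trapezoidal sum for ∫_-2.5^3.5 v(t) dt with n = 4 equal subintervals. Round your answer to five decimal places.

11.44409

Δt = (3.5 − (-2.5))/4 = 1.5.
v(-2.5) ≈ 0.28650, v(-1) ≈ 0.60653, v(0.5) ≈ 1.28403, v(2) ≈ 2.71828, v(3.5) ≈ 5.75460.
T_4 = (Δt/2)·[v(t_0) + 2v(t_1) + 2v(t_2) + 2v(t_3) + v(t_4)].
Sum ≈ 11.44409.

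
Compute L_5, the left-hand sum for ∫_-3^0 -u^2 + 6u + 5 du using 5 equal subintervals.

Δu = (0 − (-3))/5 = 0.6.
Left endpoints: -3, -2.4, -1.8, -1.2, -0.6.
f(-3) = -22, f(-2.4) = -15.16, f(-1.8) = -9.04, f(-1.2) = -3.64, f(-0.6) = 1.04.
Sum = Δu · [f(-3) + f(-2.4) + f(-1.8) + f(-1.2) + f(-0.6)].
Sum = -29.28.

-29.28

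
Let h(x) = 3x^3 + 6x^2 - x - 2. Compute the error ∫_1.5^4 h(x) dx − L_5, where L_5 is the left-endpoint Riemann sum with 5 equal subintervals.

Exact integral: ∫_1.5^4 h(x) dx = 297.578125.
L_5 = 235.3125.
Error = 297.578125 − 235.3125 = 62.265625.

62.265625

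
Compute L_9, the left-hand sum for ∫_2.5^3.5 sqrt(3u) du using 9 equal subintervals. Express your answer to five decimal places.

Δu = (3.5 − 2.5)/9 = 1/9.
Left endpoints: 2.5, 47/18, 49/18, 17/6, 53/18, 55/18, 19/6, 59/18, 61/18.
f(2.5) ≈ 2.73861, f(47/18) ≈ 2.79881, f(49/18) ≈ 2.85774, f(17/6) ≈ 2.91548, f(53/18) ≈ 2.97209, f(55/18) ≈ 3.02765, f(19/6) ≈ 3.08221, f(59/18) ≈ 3.13581, f(61/18) ≈ 3.18852.
Sum = Δu · [f(2.5) + f(47/18) + f(49/18) + ...].
Sum ≈ 2.96855.

2.96855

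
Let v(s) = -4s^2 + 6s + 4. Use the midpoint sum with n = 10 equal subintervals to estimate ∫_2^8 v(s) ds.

Δs = (8 − 2)/10 = 0.6.
Midpoints: 2.3, 2.9, 3.5, 4.1, 4.7, 5.3, 5.9, 6.5, 7.1, 7.7.
v(2.3) = -3.36, v(2.9) = -12.24, v(3.5) = -24, v(4.1) = -38.64, v(4.7) = -56.16, v(5.3) = -76.56, v(5.9) = -99.84, v(6.5) = -126, v(7.1) = -155.04, v(7.7) = -186.96.
Sum = Δs · [v(2.3) + v(2.9) + v(3.5) + ...].
Sum = -467.28.

-467.28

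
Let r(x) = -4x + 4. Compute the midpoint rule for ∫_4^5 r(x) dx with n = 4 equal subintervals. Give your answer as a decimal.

-14

Δx = (5 − 4)/4 = 0.25.
Midpoints: 4.125, 4.375, 4.625, 4.875.
r(4.125) = -12.5, r(4.375) = -13.5, r(4.625) = -14.5, r(4.875) = -15.5.
Sum = Δx · [r(4.125) + r(4.375) + r(4.625) + r(4.875)].
Sum = -14.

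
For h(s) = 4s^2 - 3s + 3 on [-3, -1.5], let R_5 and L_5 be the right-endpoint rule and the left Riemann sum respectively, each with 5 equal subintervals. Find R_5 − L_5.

R_5 = 41.49.
L_5 = 50.94.
R_5 − L_5 = -9.45.

-9.45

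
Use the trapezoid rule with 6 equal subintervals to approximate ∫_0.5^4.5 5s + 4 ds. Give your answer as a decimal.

Δs = (4.5 − 0.5)/6 = 2/3.
f(0.5) = 6.5, f(7/6) = 59/6, f(11/6) = 79/6, f(2.5) = 16.5, f(19/6) = 119/6, f(23/6) = 139/6, f(4.5) = 26.5.
T_6 = (Δs/2)·[f(s_0) + 2f(s_1) + ... + 2f(s_{5}) + f(s_6)].
Sum = 66.

66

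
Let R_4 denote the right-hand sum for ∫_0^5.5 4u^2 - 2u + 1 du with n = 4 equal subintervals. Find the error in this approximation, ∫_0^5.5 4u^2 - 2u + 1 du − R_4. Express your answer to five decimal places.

Exact integral: ∫_0^5.5 f(u) du ≈ 197.0833333.
R_4 = 279.640625.
Error ≈ 197.0833333 − 279.640625 ≈ -82.55729.

-82.55729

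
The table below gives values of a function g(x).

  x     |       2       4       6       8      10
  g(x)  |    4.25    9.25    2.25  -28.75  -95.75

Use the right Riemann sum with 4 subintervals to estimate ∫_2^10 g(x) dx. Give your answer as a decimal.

Δx = 2.
Sum = 2·[9.25 + 2.25 + (-28.75) + (-95.75)] = -226.

-226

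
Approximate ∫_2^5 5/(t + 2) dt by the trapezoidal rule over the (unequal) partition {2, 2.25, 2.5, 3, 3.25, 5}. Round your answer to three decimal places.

2.819

Subinterval widths: 0.25, 0.25, 0.5, 0.25, 1.75.
f(2) = 1.25, f(2.25) = 20/17, f(2.5) = 10/9, f(3) = 1, f(3.25) = 20/21, f(5) = 5/7.
On each subinterval the trapezoid contributes (Δt_i/2)·[f(t_{i-1}) + f(t_i)].
Sum ≈ 2.819.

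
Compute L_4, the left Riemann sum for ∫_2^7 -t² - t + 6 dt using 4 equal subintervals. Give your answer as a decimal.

Δt = (7 − 2)/4 = 1.25.
Left endpoints: 2, 3.25, 4.5, 5.75.
f(2) = 0, f(3.25) = -7.8125, f(4.5) = -18.75, f(5.75) = -32.8125.
Sum = Δt · [f(2) + f(3.25) + f(4.5) + f(5.75)].
Sum = -74.21875.

-74.21875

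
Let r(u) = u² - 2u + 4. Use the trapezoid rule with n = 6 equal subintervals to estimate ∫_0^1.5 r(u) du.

Δu = (1.5 − 0)/6 = 0.25.
r(0) = 4, r(0.25) = 3.5625, r(0.5) = 3.25, r(0.75) = 3.0625, r(1) = 3, r(1.25) = 3.0625, r(1.5) = 3.25.
T_6 = (Δu/2)·[r(u_0) + 2r(u_1) + ... + 2r(u_{5}) + r(u_6)].
Sum = 4.890625.

4.890625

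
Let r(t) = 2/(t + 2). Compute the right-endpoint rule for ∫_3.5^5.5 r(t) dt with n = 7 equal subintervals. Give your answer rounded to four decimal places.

0.6067

Δt = (5.5 − 3.5)/7 = 2/7.
Right endpoints: 53/14, 57/14, 61/14, 65/14, 69/14, 73/14, 5.5.
r(53/14) = 28/81, r(57/14) = 28/85, r(61/14) = 28/89, r(65/14) = 28/93, r(69/14) = 28/97, r(73/14) = 28/101, r(5.5) = 4/15.
Sum = Δt · [r(53/14) + r(57/14) + r(61/14) + ...].
Sum ≈ 0.6067.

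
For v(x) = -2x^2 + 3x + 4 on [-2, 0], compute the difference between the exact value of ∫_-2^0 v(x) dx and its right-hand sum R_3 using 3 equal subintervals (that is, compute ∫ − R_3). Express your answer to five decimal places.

-4.37037

Exact integral: ∫_-2^0 v(x) dx ≈ -3.3333333.
R_3 ≈ 1.0370370.
Error ≈ -3.3333333 − 1.0370370 ≈ -4.37037.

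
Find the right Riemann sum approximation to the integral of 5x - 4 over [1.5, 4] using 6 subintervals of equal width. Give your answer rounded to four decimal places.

26.9792

Δx = (4 − 1.5)/6 = 5/12.
Right endpoints: 23/12, 7/3, 2.75, 19/6, 43/12, 4.
f(23/12) = 67/12, f(7/3) = 23/3, f(2.75) = 9.75, f(19/6) = 71/6, f(43/12) = 167/12, f(4) = 16.
Sum = Δx · [f(23/12) + f(7/3) + f(2.75) + ...].
Sum ≈ 26.9792.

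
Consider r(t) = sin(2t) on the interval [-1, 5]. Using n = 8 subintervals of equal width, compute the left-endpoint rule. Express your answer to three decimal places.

Δt = (5 − (-1))/8 = 0.75.
Left endpoints: -1, -0.25, 0.5, 1.25, 2, 2.75, 3.5, 4.25.
r(-1) ≈ -0.909, r(-0.25) ≈ -0.479, r(0.5) ≈ 0.841, r(1.25) ≈ 0.598, r(2) ≈ -0.757, r(2.75) ≈ -0.706, r(3.5) ≈ 0.657, r(4.25) ≈ 0.798.
Sum = Δt · [r(-1) + r(-0.25) + r(0.5) + ...].
Sum ≈ 0.033.

0.033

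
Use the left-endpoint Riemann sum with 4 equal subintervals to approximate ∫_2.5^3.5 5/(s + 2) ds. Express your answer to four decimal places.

1.0290

Δs = (3.5 − 2.5)/4 = 0.25.
Left endpoints: 2.5, 2.75, 3, 3.25.
f(2.5) = 10/9, f(2.75) = 20/19, f(3) = 1, f(3.25) = 20/21.
Sum = Δs · [f(2.5) + f(2.75) + f(3) + f(3.25)].
Sum ≈ 1.0290.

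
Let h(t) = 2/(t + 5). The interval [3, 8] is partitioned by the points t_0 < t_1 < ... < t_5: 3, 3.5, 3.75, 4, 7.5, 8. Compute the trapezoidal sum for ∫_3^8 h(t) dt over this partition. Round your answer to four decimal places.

Subinterval widths: 0.5, 0.25, 0.25, 3.5, 0.5.
h(3) = 0.25, h(3.5) = 4/17, h(3.75) = 8/35, h(4) = 2/9, h(7.5) = 0.16, h(8) = 2/13.
On each subinterval the trapezoid contributes (Δt_i/2)·[h(t_{i-1}) + h(t_i)].
Sum ≈ 0.9830.

0.9830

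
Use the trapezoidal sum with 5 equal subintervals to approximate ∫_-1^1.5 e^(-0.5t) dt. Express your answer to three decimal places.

2.365

Δt = (1.5 − (-1))/5 = 0.5.
f(-1) ≈ 1.649, f(-0.5) ≈ 1.284, f(0) ≈ 1.000, f(0.5) ≈ 0.779, f(1) ≈ 0.607, f(1.5) ≈ 0.472.
T_5 = (Δt/2)·[f(t_0) + 2f(t_1) + ... + 2f(t_{4}) + f(t_5)].
Sum ≈ 2.365.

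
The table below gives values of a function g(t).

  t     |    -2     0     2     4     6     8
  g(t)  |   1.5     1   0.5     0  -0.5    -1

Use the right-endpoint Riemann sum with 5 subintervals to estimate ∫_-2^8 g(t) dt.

Δt = 2.
Sum = 2·[1 + 0.5 + 0 + (-0.5) + (-1)] = 0.

0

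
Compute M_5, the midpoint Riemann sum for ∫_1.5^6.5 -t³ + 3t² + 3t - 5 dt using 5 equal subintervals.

-135

Δt = (6.5 − 1.5)/5 = 1.
Midpoints: 2, 3, 4, 5, 6.
f(2) = 5, f(3) = 4, f(4) = -9, f(5) = -40, f(6) = -95.
Sum = Δt · [f(2) + f(3) + f(4) + f(5) + f(6)].
Sum = -135.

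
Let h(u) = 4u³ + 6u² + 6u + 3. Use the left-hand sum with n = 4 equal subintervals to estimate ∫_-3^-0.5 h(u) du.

-70.25390625

Δu = (-0.5 − (-3))/4 = 0.625.
Left endpoints: -3, -2.375, -1.75, -1.125.
h(-3) = -69, h(-2.375) = -30.9921875, h(-1.75) = -10.5625, h(-1.125) = -1.8515625.
Sum = Δu · [h(-3) + h(-2.375) + h(-1.75) + h(-1.125)].
Sum = -70.25390625.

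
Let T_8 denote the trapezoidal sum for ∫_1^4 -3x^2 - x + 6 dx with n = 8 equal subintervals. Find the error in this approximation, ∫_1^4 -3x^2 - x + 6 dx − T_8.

Exact integral: ∫_1^4 f(x) dx = -52.5.
T_8 = -52.7109375.
Error = -52.5 − (-52.7109375) = 0.2109375.

0.2109375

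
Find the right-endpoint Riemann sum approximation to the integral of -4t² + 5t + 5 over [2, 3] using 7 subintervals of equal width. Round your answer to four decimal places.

Δt = (3 − 2)/7 = 1/7.
Right endpoints: 15/7, 16/7, 17/7, 18/7, 19/7, 20/7, 3.
f(15/7) = -130/49, f(16/7) = -219/49, f(17/7) = -316/49, f(18/7) = -421/49, f(19/7) = -534/49, f(20/7) = -655/49, f(3) = -16.
Sum = Δt · [f(15/7) + f(16/7) + f(17/7) + ...].
Sum ≈ -8.9184.

-8.9184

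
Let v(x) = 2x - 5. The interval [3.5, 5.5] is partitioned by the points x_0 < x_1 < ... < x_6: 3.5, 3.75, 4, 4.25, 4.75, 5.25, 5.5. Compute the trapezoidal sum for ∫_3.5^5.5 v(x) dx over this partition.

8

Subinterval widths: 0.25, 0.25, 0.25, 0.5, 0.5, 0.25.
v(3.5) = 2, v(3.75) = 2.5, v(4) = 3, v(4.25) = 3.5, v(4.75) = 4.5, v(5.25) = 5.5, v(5.5) = 6.
On each subinterval the trapezoid contributes (Δx_i/2)·[v(x_{i-1}) + v(x_i)].
Sum = 8.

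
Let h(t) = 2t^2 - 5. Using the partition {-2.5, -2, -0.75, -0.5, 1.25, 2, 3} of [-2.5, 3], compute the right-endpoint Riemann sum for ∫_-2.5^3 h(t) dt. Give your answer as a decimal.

7.5

Subinterval widths: 0.5, 1.25, 0.25, 1.75, 0.75, 1.
Right endpoints: -2, -0.75, -0.5, 1.25, 2, 3.
h(-2) = 3, h(-0.75) = -3.875, h(-0.5) = -4.5, h(1.25) = -1.875, h(2) = 3, h(3) = 13.
Sum = Σ Δt_i · h(t_i).
Sum = 7.5.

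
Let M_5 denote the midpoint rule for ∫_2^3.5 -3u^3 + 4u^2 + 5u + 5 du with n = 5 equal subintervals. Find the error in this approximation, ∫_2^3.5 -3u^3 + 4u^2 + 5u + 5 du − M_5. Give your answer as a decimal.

-0.2334375

Exact integral: ∫_2^3.5 f(u) du = -25.921875.
M_5 = -25.6884375.
Error = -25.921875 − (-25.6884375) = -0.2334375.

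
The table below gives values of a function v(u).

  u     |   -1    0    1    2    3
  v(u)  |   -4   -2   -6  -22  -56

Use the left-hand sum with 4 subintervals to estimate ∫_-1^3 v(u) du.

-34

Δu = 1.
Sum = 1·[(-4) + (-2) + (-6) + (-22)] = -34.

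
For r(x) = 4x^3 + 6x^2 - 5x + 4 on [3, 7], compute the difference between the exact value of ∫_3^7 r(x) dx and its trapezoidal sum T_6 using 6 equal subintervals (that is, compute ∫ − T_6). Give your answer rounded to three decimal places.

Exact integral: ∫_3^7 r(x) dx = 2868.
T_6 ≈ 2887.55556.
Error ≈ 2868 − 2887.55556 ≈ -19.556.

-19.556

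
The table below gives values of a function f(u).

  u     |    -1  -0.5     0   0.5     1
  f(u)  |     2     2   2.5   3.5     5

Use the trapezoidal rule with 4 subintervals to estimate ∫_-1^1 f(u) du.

5.75

Δu = 0.5.
T_4 = (0.5/2)·[2 + 2·2 + 2·2.5 + 2·3.5 + 5] = 5.75.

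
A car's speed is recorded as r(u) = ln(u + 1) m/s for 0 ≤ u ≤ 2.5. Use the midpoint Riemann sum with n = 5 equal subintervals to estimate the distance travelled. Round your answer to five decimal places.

1.89197

Δu = (2.5 − 0)/5 = 0.5.
Midpoints: 0.25, 0.75, 1.25, 1.75, 2.25.
r(0.25) ≈ 0.22314, r(0.75) ≈ 0.55962, r(1.25) ≈ 0.81093, r(1.75) ≈ 1.01160, r(2.25) ≈ 1.17865.
Sum = Δu · [r(0.25) + r(0.75) + r(1.25) + r(1.75) + r(2.25)].
Sum ≈ 1.89197.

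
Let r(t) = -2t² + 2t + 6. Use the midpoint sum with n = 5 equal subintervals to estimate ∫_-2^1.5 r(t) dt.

11.9525

Δt = (1.5 − (-2))/5 = 0.7.
Midpoints: -1.65, -0.95, -0.25, 0.45, 1.15.
r(-1.65) = -2.745, r(-0.95) = 2.295, r(-0.25) = 5.375, r(0.45) = 6.495, r(1.15) = 5.655.
Sum = Δt · [r(-1.65) + r(-0.95) + r(-0.25) + r(0.45) + r(1.15)].
Sum = 11.9525.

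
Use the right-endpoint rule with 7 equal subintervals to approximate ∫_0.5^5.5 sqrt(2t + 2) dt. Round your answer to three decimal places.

14.548

Δt = (5.5 − 0.5)/7 = 5/7.
Right endpoints: 17/14, 27/14, 37/14, 47/14, 57/14, 67/14, 5.5.
f(17/14) ≈ 2.104, f(27/14) ≈ 2.420, f(37/14) ≈ 2.699, f(47/14) ≈ 2.952, f(57/14) ≈ 3.185, f(67/14) ≈ 3.402, f(5.5) ≈ 3.606.
Sum = Δt · [f(17/14) + f(27/14) + f(37/14) + ...].
Sum ≈ 14.548.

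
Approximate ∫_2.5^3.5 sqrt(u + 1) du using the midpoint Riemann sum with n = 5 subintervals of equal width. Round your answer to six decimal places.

1.998747

Δu = (3.5 − 2.5)/5 = 0.2.
Midpoints: 2.6, 2.8, 3, 3.2, 3.4.
f(2.6) ≈ 1.897367, f(2.8) ≈ 1.949359, f(3) ≈ 2.000000, f(3.2) ≈ 2.049390, f(3.4) ≈ 2.097618.
Sum = Δu · [f(2.6) + f(2.8) + f(3) + f(3.2) + f(3.4)].
Sum ≈ 1.998747.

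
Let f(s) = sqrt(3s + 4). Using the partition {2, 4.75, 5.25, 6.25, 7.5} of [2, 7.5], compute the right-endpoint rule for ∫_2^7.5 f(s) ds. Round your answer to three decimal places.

25.175

Subinterval widths: 2.75, 0.5, 1, 1.25.
Right endpoints: 4.75, 5.25, 6.25, 7.5.
f(4.75) ≈ 4.272, f(5.25) ≈ 4.444, f(6.25) ≈ 4.770, f(7.5) ≈ 5.148.
Sum = Σ Δs_i · f(s_i).
Sum ≈ 25.175.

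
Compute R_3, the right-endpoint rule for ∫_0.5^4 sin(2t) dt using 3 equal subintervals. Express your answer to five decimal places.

0.25736

Δt = (4 − 0.5)/3 = 7/6.
Right endpoints: 5/3, 17/6, 4.
f(5/3) ≈ -0.19057, f(17/6) ≈ -0.57820, f(4) ≈ 0.98936.
Sum = Δt · [f(5/3) + f(17/6) + f(4)].
Sum ≈ 0.25736.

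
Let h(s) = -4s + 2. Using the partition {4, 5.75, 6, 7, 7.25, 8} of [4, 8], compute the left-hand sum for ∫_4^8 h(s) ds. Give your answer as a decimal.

-78.5

Subinterval widths: 1.75, 0.25, 1, 0.25, 0.75.
Left endpoints: 4, 5.75, 6, 7, 7.25.
h(4) = -14, h(5.75) = -21, h(6) = -22, h(7) = -26, h(7.25) = -27.
Sum = Σ Δs_i · h(s_i).
Sum = -78.5.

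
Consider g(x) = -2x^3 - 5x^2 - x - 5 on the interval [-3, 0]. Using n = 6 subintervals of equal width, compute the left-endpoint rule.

-11.5

Δx = (0 − (-3))/6 = 0.5.
Left endpoints: -3, -2.5, -2, -1.5, -1, -0.5.
g(-3) = 7, g(-2.5) = -2.5, g(-2) = -7, g(-1.5) = -8, g(-1) = -7, g(-0.5) = -5.5.
Sum = Δx · [g(-3) + g(-2.5) + g(-2) + ...].
Sum = -11.5.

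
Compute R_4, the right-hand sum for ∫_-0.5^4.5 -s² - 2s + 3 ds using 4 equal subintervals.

-55.46875

Δs = (4.5 − (-0.5))/4 = 1.25.
Right endpoints: 0.75, 2, 3.25, 4.5.
f(0.75) = 0.9375, f(2) = -5, f(3.25) = -14.0625, f(4.5) = -26.25.
Sum = Δs · [f(0.75) + f(2) + f(3.25) + f(4.5)].
Sum = -55.46875.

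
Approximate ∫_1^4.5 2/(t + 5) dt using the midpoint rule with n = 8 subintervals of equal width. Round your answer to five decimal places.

0.91880

Δt = (4.5 − 1)/8 = 0.4375.
Midpoints: 1.21875, 1.65625, 2.09375, 2.53125, 2.96875, 3.40625, 3.84375, 4.28125.
f(1.21875) = 64/199, f(1.65625) = 64/213, f(2.09375) = 64/227, f(2.53125) = 64/241, f(2.96875) = 64/255, f(3.40625) = 64/269, f(3.84375) = 64/283, f(4.28125) = 64/297.
Sum = Δt · [f(1.21875) + f(1.65625) + f(2.09375) + ...].
Sum ≈ 0.91880.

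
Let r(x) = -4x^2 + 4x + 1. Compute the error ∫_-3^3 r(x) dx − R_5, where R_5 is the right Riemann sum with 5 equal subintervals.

Exact integral: ∫_-3^3 r(x) dx = -66.
R_5 = -57.36.
Error = -66 − (-57.36) = -8.64.

-8.64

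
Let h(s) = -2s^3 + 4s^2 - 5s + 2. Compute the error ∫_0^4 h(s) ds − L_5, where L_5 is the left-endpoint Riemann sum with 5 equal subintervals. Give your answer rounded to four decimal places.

Exact integral: ∫_0^4 h(s) ds ≈ -74.666667.
L_5 = -44.48.
Error ≈ -74.666667 − (-44.48) ≈ -30.1867.

-30.1867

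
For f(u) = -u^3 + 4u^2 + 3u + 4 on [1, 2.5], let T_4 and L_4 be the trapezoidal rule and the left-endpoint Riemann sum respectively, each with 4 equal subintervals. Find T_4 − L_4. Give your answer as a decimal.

T_4 ≈ 23.815430.
L_4 ≈ 21.776367.
T_4 − L_4 = 2.0390625.

2.0390625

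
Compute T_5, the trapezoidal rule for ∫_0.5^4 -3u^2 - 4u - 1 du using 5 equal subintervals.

-99.7325

Δu = (4 − 0.5)/5 = 0.7.
f(0.5) = -3.75, f(1.2) = -10.12, f(1.9) = -19.43, f(2.6) = -31.68, f(3.3) = -46.87, f(4) = -65.
T_5 = (Δu/2)·[f(u_0) + 2f(u_1) + ... + 2f(u_{4}) + f(u_5)].
Sum = -99.7325.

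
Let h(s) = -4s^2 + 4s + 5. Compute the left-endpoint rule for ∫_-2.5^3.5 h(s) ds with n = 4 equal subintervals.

-45

Δs = (3.5 − (-2.5))/4 = 1.5.
Left endpoints: -2.5, -1, 0.5, 2.
h(-2.5) = -30, h(-1) = -3, h(0.5) = 6, h(2) = -3.
Sum = Δs · [h(-2.5) + h(-1) + h(0.5) + h(2)].
Sum = -45.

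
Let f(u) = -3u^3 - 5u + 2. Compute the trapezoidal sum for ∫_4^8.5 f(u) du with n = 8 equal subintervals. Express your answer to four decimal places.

-3868.0203

Δu = (8.5 − 4)/8 = 0.5625.
f(4) = -210, f(4.5625) = -1252299/4096, f(5.125) = -218859/512, f(5.6875) = -2369001/4096, f(6.25) = -761.671875, f(6.8125) = -4016415/4096, f(7.375) = -633993/512, f(7.9375) = -6299517/4096, f(8.5) = -1882.875.
T_8 = (Δu/2)·[f(u_0) + 2f(u_1) + ... + 2f(u_{7}) + f(u_8)].
Sum ≈ -3868.0203.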